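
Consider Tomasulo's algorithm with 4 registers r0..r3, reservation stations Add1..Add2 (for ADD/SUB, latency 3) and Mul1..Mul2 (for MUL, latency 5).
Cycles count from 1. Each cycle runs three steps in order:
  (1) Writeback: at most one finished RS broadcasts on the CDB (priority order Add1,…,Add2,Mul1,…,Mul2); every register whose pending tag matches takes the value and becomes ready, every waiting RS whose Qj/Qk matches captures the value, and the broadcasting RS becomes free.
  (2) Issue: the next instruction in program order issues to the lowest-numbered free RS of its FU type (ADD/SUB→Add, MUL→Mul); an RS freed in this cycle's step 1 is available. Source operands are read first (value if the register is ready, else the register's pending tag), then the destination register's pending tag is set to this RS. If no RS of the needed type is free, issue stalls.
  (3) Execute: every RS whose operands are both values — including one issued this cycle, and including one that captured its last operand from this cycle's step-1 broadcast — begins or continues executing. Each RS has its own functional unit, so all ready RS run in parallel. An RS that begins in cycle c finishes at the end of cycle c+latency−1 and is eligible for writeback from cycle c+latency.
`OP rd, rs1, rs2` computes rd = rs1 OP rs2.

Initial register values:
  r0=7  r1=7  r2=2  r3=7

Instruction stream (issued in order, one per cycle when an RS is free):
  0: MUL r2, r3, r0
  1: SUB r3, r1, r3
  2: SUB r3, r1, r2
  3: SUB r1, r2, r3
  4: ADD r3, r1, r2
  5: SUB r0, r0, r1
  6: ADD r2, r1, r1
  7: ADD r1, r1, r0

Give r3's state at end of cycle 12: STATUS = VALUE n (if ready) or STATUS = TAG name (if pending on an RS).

STATUS = TAG Add2

  c1: issue MUL r2<-Mul1  regs: r0:7,r1:7,r2:Mul1,r3:7
  c2: issue SUB r3<-Add1  regs: r0:7,r1:7,r2:Mul1,r3:Add1
  c3: issue SUB r3<-Add2  regs: r0:7,r1:7,r2:Mul1,r3:Add2
  c4: stall  regs: r0:7,r1:7,r2:Mul1,r3:Add2
  c5: CDB Add1=0; issue SUB r1<-Add1  regs: r0:7,r1:Add1,r2:Mul1,r3:Add2
  c6: CDB Mul1=49; stall  regs: r0:7,r1:Add1,r2:49,r3:Add2
  c7: stall  regs: r0:7,r1:Add1,r2:49,r3:Add2
  c8: stall  regs: r0:7,r1:Add1,r2:49,r3:Add2
  c9: CDB Add2=-42; issue ADD r3<-Add2  regs: r0:7,r1:Add1,r2:49,r3:Add2
  c10: stall  regs: r0:7,r1:Add1,r2:49,r3:Add2
  c11: stall  regs: r0:7,r1:Add1,r2:49,r3:Add2
  c12: CDB Add1=91; issue SUB r0<-Add1  regs: r0:Add1,r1:91,r2:49,r3:Add2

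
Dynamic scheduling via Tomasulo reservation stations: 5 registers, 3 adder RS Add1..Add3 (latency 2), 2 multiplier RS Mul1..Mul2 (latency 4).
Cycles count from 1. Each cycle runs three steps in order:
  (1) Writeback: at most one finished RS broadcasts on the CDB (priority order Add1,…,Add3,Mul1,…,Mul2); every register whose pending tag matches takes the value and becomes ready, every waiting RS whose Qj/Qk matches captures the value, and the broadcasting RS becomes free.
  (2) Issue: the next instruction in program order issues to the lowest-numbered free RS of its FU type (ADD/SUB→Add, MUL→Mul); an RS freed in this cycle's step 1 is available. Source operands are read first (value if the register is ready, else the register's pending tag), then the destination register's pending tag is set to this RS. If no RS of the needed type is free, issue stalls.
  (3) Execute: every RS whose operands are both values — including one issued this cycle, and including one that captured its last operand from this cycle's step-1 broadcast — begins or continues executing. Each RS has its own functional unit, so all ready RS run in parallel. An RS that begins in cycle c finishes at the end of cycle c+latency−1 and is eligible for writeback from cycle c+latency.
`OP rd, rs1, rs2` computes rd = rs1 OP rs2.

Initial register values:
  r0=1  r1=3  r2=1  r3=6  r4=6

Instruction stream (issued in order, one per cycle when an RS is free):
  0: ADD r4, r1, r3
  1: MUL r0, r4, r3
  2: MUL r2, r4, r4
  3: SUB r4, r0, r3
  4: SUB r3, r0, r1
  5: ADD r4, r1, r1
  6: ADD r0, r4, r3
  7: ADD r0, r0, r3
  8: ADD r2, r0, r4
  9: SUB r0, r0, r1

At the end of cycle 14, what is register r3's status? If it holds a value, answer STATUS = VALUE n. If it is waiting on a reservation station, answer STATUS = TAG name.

  c1: issue ADD r4<-Add1  regs: r0:1,r1:3,r2:1,r3:6,r4:Add1
  c2: issue MUL r0<-Mul1  regs: r0:Mul1,r1:3,r2:1,r3:6,r4:Add1
  c3: CDB Add1=9; issue MUL r2<-Mul2  regs: r0:Mul1,r1:3,r2:Mul2,r3:6,r4:9
  c4: issue SUB r4<-Add1  regs: r0:Mul1,r1:3,r2:Mul2,r3:6,r4:Add1
  c5: issue SUB r3<-Add2  regs: r0:Mul1,r1:3,r2:Mul2,r3:Add2,r4:Add1
  c6: issue ADD r4<-Add3  regs: r0:Mul1,r1:3,r2:Mul2,r3:Add2,r4:Add3
  c7: CDB Mul1=54; stall  regs: r0:54,r1:3,r2:Mul2,r3:Add2,r4:Add3
  c8: CDB Add3=6; issue ADD r0<-Add3  regs: r0:Add3,r1:3,r2:Mul2,r3:Add2,r4:6
  c9: CDB Add1=48; issue ADD r0<-Add1  regs: r0:Add1,r1:3,r2:Mul2,r3:Add2,r4:6
  c10: CDB Add2=51; issue ADD r2<-Add2  regs: r0:Add1,r1:3,r2:Add2,r3:51,r4:6
  c11: CDB Mul2=81; stall  regs: r0:Add1,r1:3,r2:Add2,r3:51,r4:6
  c12: CDB Add3=57; issue SUB r0<-Add3  regs: r0:Add3,r1:3,r2:Add2,r3:51,r4:6
  c13: -  regs: r0:Add3,r1:3,r2:Add2,r3:51,r4:6
  c14: CDB Add1=108  regs: r0:Add3,r1:3,r2:Add2,r3:51,r4:6

STATUS = VALUE 51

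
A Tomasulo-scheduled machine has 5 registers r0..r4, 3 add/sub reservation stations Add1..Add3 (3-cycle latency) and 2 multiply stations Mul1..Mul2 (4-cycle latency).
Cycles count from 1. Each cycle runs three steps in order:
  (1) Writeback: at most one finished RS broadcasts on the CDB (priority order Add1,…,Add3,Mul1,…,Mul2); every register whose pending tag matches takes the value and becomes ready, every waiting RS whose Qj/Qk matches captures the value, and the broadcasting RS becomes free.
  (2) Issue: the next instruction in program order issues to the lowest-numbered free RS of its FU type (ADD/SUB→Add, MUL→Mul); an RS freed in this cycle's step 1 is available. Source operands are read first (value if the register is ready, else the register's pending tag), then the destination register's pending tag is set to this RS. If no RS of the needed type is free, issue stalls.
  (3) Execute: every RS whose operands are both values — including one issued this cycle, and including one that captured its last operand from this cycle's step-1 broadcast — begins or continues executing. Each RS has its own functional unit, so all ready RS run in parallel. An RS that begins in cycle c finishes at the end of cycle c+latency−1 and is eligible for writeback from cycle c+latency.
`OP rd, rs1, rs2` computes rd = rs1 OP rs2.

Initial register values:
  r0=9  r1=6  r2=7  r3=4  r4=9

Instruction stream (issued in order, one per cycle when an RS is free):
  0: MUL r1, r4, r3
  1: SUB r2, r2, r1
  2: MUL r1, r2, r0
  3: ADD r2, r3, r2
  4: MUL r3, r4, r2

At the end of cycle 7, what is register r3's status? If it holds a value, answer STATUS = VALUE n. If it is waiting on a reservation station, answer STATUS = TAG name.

  c1: issue MUL r1<-Mul1  regs: r0:9,r1:Mul1,r2:7,r3:4,r4:9
  c2: issue SUB r2<-Add1  regs: r0:9,r1:Mul1,r2:Add1,r3:4,r4:9
  c3: issue MUL r1<-Mul2  regs: r0:9,r1:Mul2,r2:Add1,r3:4,r4:9
  c4: issue ADD r2<-Add2  regs: r0:9,r1:Mul2,r2:Add2,r3:4,r4:9
  c5: CDB Mul1=36; issue MUL r3<-Mul1  regs: r0:9,r1:Mul2,r2:Add2,r3:Mul1,r4:9
  c6: -  regs: r0:9,r1:Mul2,r2:Add2,r3:Mul1,r4:9
  c7: -  regs: r0:9,r1:Mul2,r2:Add2,r3:Mul1,r4:9

STATUS = TAG Mul1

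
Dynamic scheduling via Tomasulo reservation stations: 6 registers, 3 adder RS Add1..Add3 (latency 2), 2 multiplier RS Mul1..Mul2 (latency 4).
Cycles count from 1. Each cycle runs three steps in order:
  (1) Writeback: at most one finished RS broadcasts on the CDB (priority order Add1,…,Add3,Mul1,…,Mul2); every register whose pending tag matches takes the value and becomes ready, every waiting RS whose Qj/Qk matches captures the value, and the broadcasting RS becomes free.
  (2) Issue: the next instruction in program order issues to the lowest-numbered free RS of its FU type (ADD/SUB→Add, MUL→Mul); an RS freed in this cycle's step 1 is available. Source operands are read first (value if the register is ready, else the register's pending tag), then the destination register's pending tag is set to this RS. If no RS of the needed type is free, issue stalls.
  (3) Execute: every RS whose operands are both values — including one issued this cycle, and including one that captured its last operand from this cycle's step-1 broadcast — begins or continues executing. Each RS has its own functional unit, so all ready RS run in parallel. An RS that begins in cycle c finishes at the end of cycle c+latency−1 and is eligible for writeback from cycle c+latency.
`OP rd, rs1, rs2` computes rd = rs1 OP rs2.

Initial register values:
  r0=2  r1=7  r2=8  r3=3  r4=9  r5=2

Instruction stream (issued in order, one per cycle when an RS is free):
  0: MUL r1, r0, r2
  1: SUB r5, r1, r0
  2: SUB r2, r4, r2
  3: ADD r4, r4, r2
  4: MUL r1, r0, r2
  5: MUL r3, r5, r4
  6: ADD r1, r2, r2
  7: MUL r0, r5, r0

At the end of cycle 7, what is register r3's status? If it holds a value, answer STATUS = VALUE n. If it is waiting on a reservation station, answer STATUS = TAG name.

STATUS = TAG Mul1

  c1: issue MUL r1<-Mul1  regs: r0:2,r1:Mul1,r2:8,r3:3,r4:9,r5:2
  c2: issue SUB r5<-Add1  regs: r0:2,r1:Mul1,r2:8,r3:3,r4:9,r5:Add1
  c3: issue SUB r2<-Add2  regs: r0:2,r1:Mul1,r2:Add2,r3:3,r4:9,r5:Add1
  c4: issue ADD r4<-Add3  regs: r0:2,r1:Mul1,r2:Add2,r3:3,r4:Add3,r5:Add1
  c5: CDB Add2=1; issue MUL r1<-Mul2  regs: r0:2,r1:Mul2,r2:1,r3:3,r4:Add3,r5:Add1
  c6: CDB Mul1=16; issue MUL r3<-Mul1  regs: r0:2,r1:Mul2,r2:1,r3:Mul1,r4:Add3,r5:Add1
  c7: CDB Add3=10; issue ADD r1<-Add2  regs: r0:2,r1:Add2,r2:1,r3:Mul1,r4:10,r5:Add1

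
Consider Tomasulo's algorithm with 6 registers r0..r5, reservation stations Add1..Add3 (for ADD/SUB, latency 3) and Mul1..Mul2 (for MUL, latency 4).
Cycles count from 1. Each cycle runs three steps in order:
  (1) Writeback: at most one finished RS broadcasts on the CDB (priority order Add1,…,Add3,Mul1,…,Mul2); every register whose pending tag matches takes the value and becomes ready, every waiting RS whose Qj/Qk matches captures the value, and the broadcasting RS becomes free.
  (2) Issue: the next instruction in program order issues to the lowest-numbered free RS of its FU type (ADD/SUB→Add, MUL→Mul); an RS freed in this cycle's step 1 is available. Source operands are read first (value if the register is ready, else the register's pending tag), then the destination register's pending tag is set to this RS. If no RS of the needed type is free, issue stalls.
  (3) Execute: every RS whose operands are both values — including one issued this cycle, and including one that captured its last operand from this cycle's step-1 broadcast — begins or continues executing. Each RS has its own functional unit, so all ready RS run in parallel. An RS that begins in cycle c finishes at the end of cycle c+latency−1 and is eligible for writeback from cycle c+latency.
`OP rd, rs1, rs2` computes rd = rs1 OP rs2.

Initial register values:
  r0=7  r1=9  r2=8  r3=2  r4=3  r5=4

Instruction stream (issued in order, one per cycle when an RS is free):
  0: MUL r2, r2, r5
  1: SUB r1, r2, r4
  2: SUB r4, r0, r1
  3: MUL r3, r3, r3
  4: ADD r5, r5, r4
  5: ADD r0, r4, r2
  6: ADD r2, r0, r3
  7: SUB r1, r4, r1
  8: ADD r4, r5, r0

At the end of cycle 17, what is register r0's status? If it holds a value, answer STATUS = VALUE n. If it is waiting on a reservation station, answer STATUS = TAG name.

  c1: issue MUL r2<-Mul1  regs: r0:7,r1:9,r2:Mul1,r3:2,r4:3,r5:4
  c2: issue SUB r1<-Add1  regs: r0:7,r1:Add1,r2:Mul1,r3:2,r4:3,r5:4
  c3: issue SUB r4<-Add2  regs: r0:7,r1:Add1,r2:Mul1,r3:2,r4:Add2,r5:4
  c4: issue MUL r3<-Mul2  regs: r0:7,r1:Add1,r2:Mul1,r3:Mul2,r4:Add2,r5:4
  c5: CDB Mul1=32; issue ADD r5<-Add3  regs: r0:7,r1:Add1,r2:32,r3:Mul2,r4:Add2,r5:Add3
  c6: stall  regs: r0:7,r1:Add1,r2:32,r3:Mul2,r4:Add2,r5:Add3
  c7: stall  regs: r0:7,r1:Add1,r2:32,r3:Mul2,r4:Add2,r5:Add3
  c8: CDB Add1=29; issue ADD r0<-Add1  regs: r0:Add1,r1:29,r2:32,r3:Mul2,r4:Add2,r5:Add3
  c9: CDB Mul2=4; stall  regs: r0:Add1,r1:29,r2:32,r3:4,r4:Add2,r5:Add3
  c10: stall  regs: r0:Add1,r1:29,r2:32,r3:4,r4:Add2,r5:Add3
  c11: CDB Add2=-22; issue ADD r2<-Add2  regs: r0:Add1,r1:29,r2:Add2,r3:4,r4:-22,r5:Add3
  c12: stall  regs: r0:Add1,r1:29,r2:Add2,r3:4,r4:-22,r5:Add3
  c13: stall  regs: r0:Add1,r1:29,r2:Add2,r3:4,r4:-22,r5:Add3
  c14: CDB Add1=10; issue SUB r1<-Add1  regs: r0:10,r1:Add1,r2:Add2,r3:4,r4:-22,r5:Add3
  c15: CDB Add3=-18; issue ADD r4<-Add3  regs: r0:10,r1:Add1,r2:Add2,r3:4,r4:Add3,r5:-18
  c16: -  regs: r0:10,r1:Add1,r2:Add2,r3:4,r4:Add3,r5:-18
  c17: CDB Add1=-51  regs: r0:10,r1:-51,r2:Add2,r3:4,r4:Add3,r5:-18

STATUS = VALUE 10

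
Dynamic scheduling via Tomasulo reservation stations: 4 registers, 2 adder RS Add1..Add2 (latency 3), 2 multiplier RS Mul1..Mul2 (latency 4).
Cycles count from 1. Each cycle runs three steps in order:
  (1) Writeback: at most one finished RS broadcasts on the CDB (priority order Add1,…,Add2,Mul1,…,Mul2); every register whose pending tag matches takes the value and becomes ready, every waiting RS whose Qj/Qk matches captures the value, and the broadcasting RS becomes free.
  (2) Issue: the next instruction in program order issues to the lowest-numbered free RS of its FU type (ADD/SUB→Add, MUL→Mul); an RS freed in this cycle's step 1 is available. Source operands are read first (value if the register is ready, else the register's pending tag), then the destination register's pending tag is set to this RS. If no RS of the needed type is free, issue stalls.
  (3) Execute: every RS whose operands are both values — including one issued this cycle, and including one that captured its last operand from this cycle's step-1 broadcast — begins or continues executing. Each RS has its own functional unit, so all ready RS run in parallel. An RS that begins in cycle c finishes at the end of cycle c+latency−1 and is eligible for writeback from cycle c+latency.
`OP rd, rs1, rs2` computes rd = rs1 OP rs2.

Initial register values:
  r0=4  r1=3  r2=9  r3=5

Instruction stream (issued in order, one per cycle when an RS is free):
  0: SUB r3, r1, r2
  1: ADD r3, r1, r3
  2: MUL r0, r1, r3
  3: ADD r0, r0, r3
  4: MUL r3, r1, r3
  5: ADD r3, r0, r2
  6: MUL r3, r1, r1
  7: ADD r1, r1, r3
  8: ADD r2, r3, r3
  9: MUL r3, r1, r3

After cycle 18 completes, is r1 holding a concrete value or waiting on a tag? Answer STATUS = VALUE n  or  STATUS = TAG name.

  c1: issue SUB r3<-Add1  regs: r0:4,r1:3,r2:9,r3:Add1
  c2: issue ADD r3<-Add2  regs: r0:4,r1:3,r2:9,r3:Add2
  c3: issue MUL r0<-Mul1  regs: r0:Mul1,r1:3,r2:9,r3:Add2
  c4: CDB Add1=-6; issue ADD r0<-Add1  regs: r0:Add1,r1:3,r2:9,r3:Add2
  c5: issue MUL r3<-Mul2  regs: r0:Add1,r1:3,r2:9,r3:Mul2
  c6: stall  regs: r0:Add1,r1:3,r2:9,r3:Mul2
  c7: CDB Add2=-3; issue ADD r3<-Add2  regs: r0:Add1,r1:3,r2:9,r3:Add2
  c8: stall  regs: r0:Add1,r1:3,r2:9,r3:Add2
  c9: stall  regs: r0:Add1,r1:3,r2:9,r3:Add2
  c10: stall  regs: r0:Add1,r1:3,r2:9,r3:Add2
  c11: CDB Mul1=-9; issue MUL r3<-Mul1  regs: r0:Add1,r1:3,r2:9,r3:Mul1
  c12: CDB Mul2=-9; stall  regs: r0:Add1,r1:3,r2:9,r3:Mul1
  c13: stall  regs: r0:Add1,r1:3,r2:9,r3:Mul1
  c14: CDB Add1=-12; issue ADD r1<-Add1  regs: r0:-12,r1:Add1,r2:9,r3:Mul1
  c15: CDB Mul1=9; stall  regs: r0:-12,r1:Add1,r2:9,r3:9
  c16: stall  regs: r0:-12,r1:Add1,r2:9,r3:9
  c17: CDB Add2=-3; issue ADD r2<-Add2  regs: r0:-12,r1:Add1,r2:Add2,r3:9
  c18: CDB Add1=12; issue MUL r3<-Mul1  regs: r0:-12,r1:12,r2:Add2,r3:Mul1

STATUS = VALUE 12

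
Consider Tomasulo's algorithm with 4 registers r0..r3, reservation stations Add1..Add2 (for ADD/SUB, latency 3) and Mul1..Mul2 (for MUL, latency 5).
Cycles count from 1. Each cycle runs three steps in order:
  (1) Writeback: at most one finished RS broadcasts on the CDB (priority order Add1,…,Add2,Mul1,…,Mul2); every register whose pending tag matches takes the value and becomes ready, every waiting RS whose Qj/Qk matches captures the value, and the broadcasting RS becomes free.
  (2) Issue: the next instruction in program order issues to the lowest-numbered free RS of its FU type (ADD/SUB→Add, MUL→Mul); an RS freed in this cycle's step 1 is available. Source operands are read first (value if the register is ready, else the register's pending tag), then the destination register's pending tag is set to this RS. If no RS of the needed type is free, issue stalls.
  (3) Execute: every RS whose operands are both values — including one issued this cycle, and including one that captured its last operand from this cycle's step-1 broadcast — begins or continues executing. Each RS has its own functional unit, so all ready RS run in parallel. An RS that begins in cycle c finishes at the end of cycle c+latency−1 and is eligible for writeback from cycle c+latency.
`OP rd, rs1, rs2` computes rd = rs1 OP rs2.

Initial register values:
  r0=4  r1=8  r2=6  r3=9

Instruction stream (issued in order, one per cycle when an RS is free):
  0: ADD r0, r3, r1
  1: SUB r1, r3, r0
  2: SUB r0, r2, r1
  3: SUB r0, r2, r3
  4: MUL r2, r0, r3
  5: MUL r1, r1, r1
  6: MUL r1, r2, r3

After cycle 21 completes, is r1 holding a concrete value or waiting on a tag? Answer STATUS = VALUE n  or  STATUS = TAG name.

cycle 1: issue ADD r0<-Add1 // r0:Add1,r1:8,r2:6,r3:9
cycle 2: issue SUB r1<-Add2 // r0:Add1,r1:Add2,r2:6,r3:9
cycle 3: stall // r0:Add1,r1:Add2,r2:6,r3:9
cycle 4: CDB Add1=17; issue SUB r0<-Add1 // r0:Add1,r1:Add2,r2:6,r3:9
cycle 5: stall // r0:Add1,r1:Add2,r2:6,r3:9
cycle 6: stall // r0:Add1,r1:Add2,r2:6,r3:9
cycle 7: CDB Add2=-8; issue SUB r0<-Add2 // r0:Add2,r1:-8,r2:6,r3:9
cycle 8: issue MUL r2<-Mul1 // r0:Add2,r1:-8,r2:Mul1,r3:9
cycle 9: issue MUL r1<-Mul2 // r0:Add2,r1:Mul2,r2:Mul1,r3:9
cycle 10: CDB Add1=14; stall // r0:Add2,r1:Mul2,r2:Mul1,r3:9
cycle 11: CDB Add2=-3; stall // r0:-3,r1:Mul2,r2:Mul1,r3:9
cycle 12: stall // r0:-3,r1:Mul2,r2:Mul1,r3:9
cycle 13: stall // r0:-3,r1:Mul2,r2:Mul1,r3:9
cycle 14: CDB Mul2=64; issue MUL r1<-Mul2 // r0:-3,r1:Mul2,r2:Mul1,r3:9
cycle 15: - // r0:-3,r1:Mul2,r2:Mul1,r3:9
cycle 16: CDB Mul1=-27 // r0:-3,r1:Mul2,r2:-27,r3:9
cycle 17: - // r0:-3,r1:Mul2,r2:-27,r3:9
cycle 18: - // r0:-3,r1:Mul2,r2:-27,r3:9
cycle 19: - // r0:-3,r1:Mul2,r2:-27,r3:9
cycle 20: - // r0:-3,r1:Mul2,r2:-27,r3:9
cycle 21: CDB Mul2=-243 // r0:-3,r1:-243,r2:-27,r3:9

STATUS = VALUE -243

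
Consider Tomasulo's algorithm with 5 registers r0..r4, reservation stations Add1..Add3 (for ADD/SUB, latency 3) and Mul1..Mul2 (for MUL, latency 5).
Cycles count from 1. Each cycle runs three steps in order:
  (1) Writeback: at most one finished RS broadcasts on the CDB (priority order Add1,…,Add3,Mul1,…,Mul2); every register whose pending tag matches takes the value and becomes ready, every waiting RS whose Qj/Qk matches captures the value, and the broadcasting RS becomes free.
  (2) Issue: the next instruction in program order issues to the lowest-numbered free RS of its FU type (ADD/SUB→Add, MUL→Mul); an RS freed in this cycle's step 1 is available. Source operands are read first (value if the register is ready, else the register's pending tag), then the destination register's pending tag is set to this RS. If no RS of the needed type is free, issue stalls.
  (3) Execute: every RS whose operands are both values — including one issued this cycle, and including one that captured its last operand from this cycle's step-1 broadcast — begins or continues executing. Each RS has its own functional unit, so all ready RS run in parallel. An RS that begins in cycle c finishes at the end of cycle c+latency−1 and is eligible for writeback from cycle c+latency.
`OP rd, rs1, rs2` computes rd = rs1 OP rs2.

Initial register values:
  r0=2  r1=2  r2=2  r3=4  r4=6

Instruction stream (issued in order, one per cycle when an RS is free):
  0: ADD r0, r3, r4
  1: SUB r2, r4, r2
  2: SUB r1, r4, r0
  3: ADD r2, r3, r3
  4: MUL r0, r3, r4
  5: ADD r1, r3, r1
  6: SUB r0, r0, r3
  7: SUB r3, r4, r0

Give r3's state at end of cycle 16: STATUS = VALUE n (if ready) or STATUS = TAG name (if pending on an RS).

STATUS = VALUE -14

cycle 1: issue ADD r0<-Add1 // r0:Add1,r1:2,r2:2,r3:4,r4:6
cycle 2: issue SUB r2<-Add2 // r0:Add1,r1:2,r2:Add2,r3:4,r4:6
cycle 3: issue SUB r1<-Add3 // r0:Add1,r1:Add3,r2:Add2,r3:4,r4:6
cycle 4: CDB Add1=10; issue ADD r2<-Add1 // r0:10,r1:Add3,r2:Add1,r3:4,r4:6
cycle 5: CDB Add2=4; issue MUL r0<-Mul1 // r0:Mul1,r1:Add3,r2:Add1,r3:4,r4:6
cycle 6: issue ADD r1<-Add2 // r0:Mul1,r1:Add2,r2:Add1,r3:4,r4:6
cycle 7: CDB Add1=8; issue SUB r0<-Add1 // r0:Add1,r1:Add2,r2:8,r3:4,r4:6
cycle 8: CDB Add3=-4; issue SUB r3<-Add3 // r0:Add1,r1:Add2,r2:8,r3:Add3,r4:6
cycle 9: - // r0:Add1,r1:Add2,r2:8,r3:Add3,r4:6
cycle 10: CDB Mul1=24 // r0:Add1,r1:Add2,r2:8,r3:Add3,r4:6
cycle 11: CDB Add2=0 // r0:Add1,r1:0,r2:8,r3:Add3,r4:6
cycle 12: - // r0:Add1,r1:0,r2:8,r3:Add3,r4:6
cycle 13: CDB Add1=20 // r0:20,r1:0,r2:8,r3:Add3,r4:6
cycle 14: - // r0:20,r1:0,r2:8,r3:Add3,r4:6
cycle 15: - // r0:20,r1:0,r2:8,r3:Add3,r4:6
cycle 16: CDB Add3=-14 // r0:20,r1:0,r2:8,r3:-14,r4:6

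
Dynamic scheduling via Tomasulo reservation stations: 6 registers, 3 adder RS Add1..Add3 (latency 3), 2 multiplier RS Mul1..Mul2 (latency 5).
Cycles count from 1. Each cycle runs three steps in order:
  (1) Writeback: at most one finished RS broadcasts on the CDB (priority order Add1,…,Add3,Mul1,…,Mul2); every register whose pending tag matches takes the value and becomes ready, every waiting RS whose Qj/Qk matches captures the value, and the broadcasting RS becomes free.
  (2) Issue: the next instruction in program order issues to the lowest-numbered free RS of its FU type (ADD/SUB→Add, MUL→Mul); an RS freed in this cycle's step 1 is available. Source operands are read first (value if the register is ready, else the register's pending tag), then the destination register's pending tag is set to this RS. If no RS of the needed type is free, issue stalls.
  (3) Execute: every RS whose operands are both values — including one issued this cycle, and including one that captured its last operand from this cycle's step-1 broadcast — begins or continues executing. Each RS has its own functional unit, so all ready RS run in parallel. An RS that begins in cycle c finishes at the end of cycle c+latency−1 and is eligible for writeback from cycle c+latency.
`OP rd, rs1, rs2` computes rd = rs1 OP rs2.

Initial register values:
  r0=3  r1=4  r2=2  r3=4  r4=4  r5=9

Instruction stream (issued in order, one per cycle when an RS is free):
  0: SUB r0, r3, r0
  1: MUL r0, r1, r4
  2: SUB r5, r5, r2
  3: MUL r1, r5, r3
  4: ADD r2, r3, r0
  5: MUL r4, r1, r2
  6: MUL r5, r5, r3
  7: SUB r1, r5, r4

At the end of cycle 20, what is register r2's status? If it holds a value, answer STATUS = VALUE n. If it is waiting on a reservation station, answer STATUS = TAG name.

STATUS = VALUE 20

c1: issue SUB r0<-Add1 | r0:Add1,r1:4,r2:2,r3:4,r4:4,r5:9
c2: issue MUL r0<-Mul1 | r0:Mul1,r1:4,r2:2,r3:4,r4:4,r5:9
c3: issue SUB r5<-Add2 | r0:Mul1,r1:4,r2:2,r3:4,r4:4,r5:Add2
c4: CDB Add1=1; issue MUL r1<-Mul2 | r0:Mul1,r1:Mul2,r2:2,r3:4,r4:4,r5:Add2
c5: issue ADD r2<-Add1 | r0:Mul1,r1:Mul2,r2:Add1,r3:4,r4:4,r5:Add2
c6: CDB Add2=7; stall | r0:Mul1,r1:Mul2,r2:Add1,r3:4,r4:4,r5:7
c7: CDB Mul1=16; issue MUL r4<-Mul1 | r0:16,r1:Mul2,r2:Add1,r3:4,r4:Mul1,r5:7
c8: stall | r0:16,r1:Mul2,r2:Add1,r3:4,r4:Mul1,r5:7
c9: stall | r0:16,r1:Mul2,r2:Add1,r3:4,r4:Mul1,r5:7
c10: CDB Add1=20; stall | r0:16,r1:Mul2,r2:20,r3:4,r4:Mul1,r5:7
c11: CDB Mul2=28; issue MUL r5<-Mul2 | r0:16,r1:28,r2:20,r3:4,r4:Mul1,r5:Mul2
c12: issue SUB r1<-Add1 | r0:16,r1:Add1,r2:20,r3:4,r4:Mul1,r5:Mul2
c13: - | r0:16,r1:Add1,r2:20,r3:4,r4:Mul1,r5:Mul2
c14: - | r0:16,r1:Add1,r2:20,r3:4,r4:Mul1,r5:Mul2
c15: - | r0:16,r1:Add1,r2:20,r3:4,r4:Mul1,r5:Mul2
c16: CDB Mul1=560 | r0:16,r1:Add1,r2:20,r3:4,r4:560,r5:Mul2
c17: CDB Mul2=28 | r0:16,r1:Add1,r2:20,r3:4,r4:560,r5:28
c18: - | r0:16,r1:Add1,r2:20,r3:4,r4:560,r5:28
c19: - | r0:16,r1:Add1,r2:20,r3:4,r4:560,r5:28
c20: CDB Add1=-532 | r0:16,r1:-532,r2:20,r3:4,r4:560,r5:28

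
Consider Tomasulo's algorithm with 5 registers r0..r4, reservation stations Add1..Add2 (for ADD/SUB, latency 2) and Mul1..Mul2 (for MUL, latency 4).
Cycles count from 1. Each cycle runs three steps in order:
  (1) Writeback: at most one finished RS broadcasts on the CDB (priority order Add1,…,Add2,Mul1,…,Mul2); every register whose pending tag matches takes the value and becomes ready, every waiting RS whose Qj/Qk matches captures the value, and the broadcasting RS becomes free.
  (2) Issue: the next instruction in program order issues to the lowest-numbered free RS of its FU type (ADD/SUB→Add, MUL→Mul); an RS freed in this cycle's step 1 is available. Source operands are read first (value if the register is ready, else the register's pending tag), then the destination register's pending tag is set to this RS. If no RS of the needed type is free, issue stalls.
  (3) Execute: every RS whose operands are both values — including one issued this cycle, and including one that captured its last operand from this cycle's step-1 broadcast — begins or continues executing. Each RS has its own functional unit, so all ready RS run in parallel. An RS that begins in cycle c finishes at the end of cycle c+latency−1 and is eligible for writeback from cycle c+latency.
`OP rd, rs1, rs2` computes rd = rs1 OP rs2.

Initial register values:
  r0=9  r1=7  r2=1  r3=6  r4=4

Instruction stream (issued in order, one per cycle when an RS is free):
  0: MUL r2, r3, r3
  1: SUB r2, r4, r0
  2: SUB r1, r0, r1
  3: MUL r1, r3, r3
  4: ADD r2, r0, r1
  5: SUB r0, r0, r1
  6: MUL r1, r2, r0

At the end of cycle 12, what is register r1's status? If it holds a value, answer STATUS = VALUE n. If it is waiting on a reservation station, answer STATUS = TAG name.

STATUS = TAG Mul1

cycle 1: issue MUL r2<-Mul1 // r0:9,r1:7,r2:Mul1,r3:6,r4:4
cycle 2: issue SUB r2<-Add1 // r0:9,r1:7,r2:Add1,r3:6,r4:4
cycle 3: issue SUB r1<-Add2 // r0:9,r1:Add2,r2:Add1,r3:6,r4:4
cycle 4: CDB Add1=-5; issue MUL r1<-Mul2 // r0:9,r1:Mul2,r2:-5,r3:6,r4:4
cycle 5: CDB Add2=2; issue ADD r2<-Add1 // r0:9,r1:Mul2,r2:Add1,r3:6,r4:4
cycle 6: CDB Mul1=36; issue SUB r0<-Add2 // r0:Add2,r1:Mul2,r2:Add1,r3:6,r4:4
cycle 7: issue MUL r1<-Mul1 // r0:Add2,r1:Mul1,r2:Add1,r3:6,r4:4
cycle 8: CDB Mul2=36 // r0:Add2,r1:Mul1,r2:Add1,r3:6,r4:4
cycle 9: - // r0:Add2,r1:Mul1,r2:Add1,r3:6,r4:4
cycle 10: CDB Add1=45 // r0:Add2,r1:Mul1,r2:45,r3:6,r4:4
cycle 11: CDB Add2=-27 // r0:-27,r1:Mul1,r2:45,r3:6,r4:4
cycle 12: - // r0:-27,r1:Mul1,r2:45,r3:6,r4:4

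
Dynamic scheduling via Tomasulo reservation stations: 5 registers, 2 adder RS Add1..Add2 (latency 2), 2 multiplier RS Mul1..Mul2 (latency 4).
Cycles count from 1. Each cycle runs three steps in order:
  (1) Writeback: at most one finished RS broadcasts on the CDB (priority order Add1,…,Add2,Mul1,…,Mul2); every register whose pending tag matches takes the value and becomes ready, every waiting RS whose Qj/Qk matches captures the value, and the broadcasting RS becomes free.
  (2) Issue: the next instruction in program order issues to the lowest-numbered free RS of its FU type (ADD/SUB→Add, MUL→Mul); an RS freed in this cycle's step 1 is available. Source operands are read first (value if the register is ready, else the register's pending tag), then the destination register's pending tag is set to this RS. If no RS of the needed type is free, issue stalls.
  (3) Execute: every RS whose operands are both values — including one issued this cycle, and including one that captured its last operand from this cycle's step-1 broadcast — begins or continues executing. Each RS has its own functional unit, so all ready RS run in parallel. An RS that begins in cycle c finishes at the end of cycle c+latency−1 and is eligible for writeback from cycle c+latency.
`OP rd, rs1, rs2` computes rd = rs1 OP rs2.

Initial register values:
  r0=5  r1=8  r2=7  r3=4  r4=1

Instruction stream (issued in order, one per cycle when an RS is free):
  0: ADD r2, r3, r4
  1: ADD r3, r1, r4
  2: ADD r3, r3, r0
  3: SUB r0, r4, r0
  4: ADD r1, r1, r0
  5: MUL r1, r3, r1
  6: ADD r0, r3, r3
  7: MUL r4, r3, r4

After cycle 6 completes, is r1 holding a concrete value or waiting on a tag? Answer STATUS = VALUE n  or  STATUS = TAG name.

  c1: issue ADD r2<-Add1  regs: r0:5,r1:8,r2:Add1,r3:4,r4:1
  c2: issue ADD r3<-Add2  regs: r0:5,r1:8,r2:Add1,r3:Add2,r4:1
  c3: CDB Add1=5; issue ADD r3<-Add1  regs: r0:5,r1:8,r2:5,r3:Add1,r4:1
  c4: CDB Add2=9; issue SUB r0<-Add2  regs: r0:Add2,r1:8,r2:5,r3:Add1,r4:1
  c5: stall  regs: r0:Add2,r1:8,r2:5,r3:Add1,r4:1
  c6: CDB Add1=14; issue ADD r1<-Add1  regs: r0:Add2,r1:Add1,r2:5,r3:14,r4:1

STATUS = TAG Add1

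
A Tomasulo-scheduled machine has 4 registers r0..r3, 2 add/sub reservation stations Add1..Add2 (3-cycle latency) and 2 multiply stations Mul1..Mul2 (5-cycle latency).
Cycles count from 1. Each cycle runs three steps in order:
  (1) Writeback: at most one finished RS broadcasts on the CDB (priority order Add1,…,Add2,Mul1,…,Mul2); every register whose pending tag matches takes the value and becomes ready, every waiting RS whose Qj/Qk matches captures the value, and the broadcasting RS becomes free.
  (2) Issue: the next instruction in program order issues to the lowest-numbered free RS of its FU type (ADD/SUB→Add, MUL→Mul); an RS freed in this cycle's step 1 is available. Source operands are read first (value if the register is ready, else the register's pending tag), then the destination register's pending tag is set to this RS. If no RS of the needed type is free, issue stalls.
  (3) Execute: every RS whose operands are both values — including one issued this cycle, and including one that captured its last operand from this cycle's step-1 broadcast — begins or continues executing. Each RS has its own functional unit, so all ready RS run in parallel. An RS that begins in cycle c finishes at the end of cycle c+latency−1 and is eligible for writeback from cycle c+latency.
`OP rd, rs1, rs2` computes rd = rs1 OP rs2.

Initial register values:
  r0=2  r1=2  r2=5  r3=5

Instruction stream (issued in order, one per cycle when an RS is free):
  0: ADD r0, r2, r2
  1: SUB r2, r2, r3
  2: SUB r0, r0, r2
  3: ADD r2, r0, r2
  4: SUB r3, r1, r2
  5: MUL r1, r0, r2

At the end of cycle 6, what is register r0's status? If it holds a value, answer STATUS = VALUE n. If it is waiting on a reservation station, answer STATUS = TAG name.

STATUS = TAG Add1

c1: issue ADD r0<-Add1 | r0:Add1,r1:2,r2:5,r3:5
c2: issue SUB r2<-Add2 | r0:Add1,r1:2,r2:Add2,r3:5
c3: stall | r0:Add1,r1:2,r2:Add2,r3:5
c4: CDB Add1=10; issue SUB r0<-Add1 | r0:Add1,r1:2,r2:Add2,r3:5
c5: CDB Add2=0; issue ADD r2<-Add2 | r0:Add1,r1:2,r2:Add2,r3:5
c6: stall | r0:Add1,r1:2,r2:Add2,r3:5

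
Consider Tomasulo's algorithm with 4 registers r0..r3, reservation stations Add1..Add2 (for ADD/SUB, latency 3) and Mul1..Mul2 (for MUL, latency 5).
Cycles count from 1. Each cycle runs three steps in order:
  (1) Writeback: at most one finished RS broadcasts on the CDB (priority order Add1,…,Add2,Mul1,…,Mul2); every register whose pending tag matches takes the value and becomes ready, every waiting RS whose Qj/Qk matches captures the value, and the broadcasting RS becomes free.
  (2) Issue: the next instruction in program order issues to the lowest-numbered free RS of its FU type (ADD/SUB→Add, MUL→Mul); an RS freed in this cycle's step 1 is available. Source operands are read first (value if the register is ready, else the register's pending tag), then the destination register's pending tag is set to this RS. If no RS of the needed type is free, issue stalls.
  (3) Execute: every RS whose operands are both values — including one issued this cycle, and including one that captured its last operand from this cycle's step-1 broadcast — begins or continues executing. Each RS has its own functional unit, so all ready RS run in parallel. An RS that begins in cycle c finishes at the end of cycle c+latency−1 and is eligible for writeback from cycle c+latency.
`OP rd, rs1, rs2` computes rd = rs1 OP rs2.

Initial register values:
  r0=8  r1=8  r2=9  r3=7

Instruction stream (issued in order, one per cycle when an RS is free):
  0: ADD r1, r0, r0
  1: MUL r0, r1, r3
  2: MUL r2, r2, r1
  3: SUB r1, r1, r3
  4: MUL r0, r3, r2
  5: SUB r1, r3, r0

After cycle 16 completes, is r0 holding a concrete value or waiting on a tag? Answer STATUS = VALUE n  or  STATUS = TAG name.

cycle 1: issue ADD r1<-Add1 // r0:8,r1:Add1,r2:9,r3:7
cycle 2: issue MUL r0<-Mul1 // r0:Mul1,r1:Add1,r2:9,r3:7
cycle 3: issue MUL r2<-Mul2 // r0:Mul1,r1:Add1,r2:Mul2,r3:7
cycle 4: CDB Add1=16; issue SUB r1<-Add1 // r0:Mul1,r1:Add1,r2:Mul2,r3:7
cycle 5: stall // r0:Mul1,r1:Add1,r2:Mul2,r3:7
cycle 6: stall // r0:Mul1,r1:Add1,r2:Mul2,r3:7
cycle 7: CDB Add1=9; stall // r0:Mul1,r1:9,r2:Mul2,r3:7
cycle 8: stall // r0:Mul1,r1:9,r2:Mul2,r3:7
cycle 9: CDB Mul1=112; issue MUL r0<-Mul1 // r0:Mul1,r1:9,r2:Mul2,r3:7
cycle 10: CDB Mul2=144; issue SUB r1<-Add1 // r0:Mul1,r1:Add1,r2:144,r3:7
cycle 11: - // r0:Mul1,r1:Add1,r2:144,r3:7
cycle 12: - // r0:Mul1,r1:Add1,r2:144,r3:7
cycle 13: - // r0:Mul1,r1:Add1,r2:144,r3:7
cycle 14: - // r0:Mul1,r1:Add1,r2:144,r3:7
cycle 15: CDB Mul1=1008 // r0:1008,r1:Add1,r2:144,r3:7
cycle 16: - // r0:1008,r1:Add1,r2:144,r3:7

STATUS = VALUE 1008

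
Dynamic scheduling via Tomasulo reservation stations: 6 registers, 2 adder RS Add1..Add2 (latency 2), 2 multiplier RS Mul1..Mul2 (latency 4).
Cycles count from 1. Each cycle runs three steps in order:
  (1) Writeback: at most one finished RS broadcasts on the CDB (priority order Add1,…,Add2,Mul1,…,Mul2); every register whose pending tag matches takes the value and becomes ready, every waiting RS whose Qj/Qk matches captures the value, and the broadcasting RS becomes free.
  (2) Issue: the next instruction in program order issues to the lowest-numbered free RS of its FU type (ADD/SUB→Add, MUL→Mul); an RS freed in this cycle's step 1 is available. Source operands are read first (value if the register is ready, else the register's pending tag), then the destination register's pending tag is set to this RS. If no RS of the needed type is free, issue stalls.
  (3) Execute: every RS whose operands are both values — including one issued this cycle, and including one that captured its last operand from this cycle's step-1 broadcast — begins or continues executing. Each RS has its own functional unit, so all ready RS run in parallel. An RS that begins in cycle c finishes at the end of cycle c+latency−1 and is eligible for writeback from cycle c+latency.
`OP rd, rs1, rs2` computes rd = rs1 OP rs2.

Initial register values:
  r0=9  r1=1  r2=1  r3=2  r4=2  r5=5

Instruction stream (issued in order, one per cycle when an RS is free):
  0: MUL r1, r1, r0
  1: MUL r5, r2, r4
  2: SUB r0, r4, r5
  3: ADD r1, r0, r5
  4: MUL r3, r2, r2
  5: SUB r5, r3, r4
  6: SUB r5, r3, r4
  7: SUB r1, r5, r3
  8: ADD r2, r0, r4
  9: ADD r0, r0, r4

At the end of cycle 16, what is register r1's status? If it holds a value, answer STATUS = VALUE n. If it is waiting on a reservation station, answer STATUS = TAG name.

STATUS = VALUE -2

cycle 1: issue MUL r1<-Mul1 // r0:9,r1:Mul1,r2:1,r3:2,r4:2,r5:5
cycle 2: issue MUL r5<-Mul2 // r0:9,r1:Mul1,r2:1,r3:2,r4:2,r5:Mul2
cycle 3: issue SUB r0<-Add1 // r0:Add1,r1:Mul1,r2:1,r3:2,r4:2,r5:Mul2
cycle 4: issue ADD r1<-Add2 // r0:Add1,r1:Add2,r2:1,r3:2,r4:2,r5:Mul2
cycle 5: CDB Mul1=9; issue MUL r3<-Mul1 // r0:Add1,r1:Add2,r2:1,r3:Mul1,r4:2,r5:Mul2
cycle 6: CDB Mul2=2; stall // r0:Add1,r1:Add2,r2:1,r3:Mul1,r4:2,r5:2
cycle 7: stall // r0:Add1,r1:Add2,r2:1,r3:Mul1,r4:2,r5:2
cycle 8: CDB Add1=0; issue SUB r5<-Add1 // r0:0,r1:Add2,r2:1,r3:Mul1,r4:2,r5:Add1
cycle 9: CDB Mul1=1; stall // r0:0,r1:Add2,r2:1,r3:1,r4:2,r5:Add1
cycle 10: CDB Add2=2; issue SUB r5<-Add2 // r0:0,r1:2,r2:1,r3:1,r4:2,r5:Add2
cycle 11: CDB Add1=-1; issue SUB r1<-Add1 // r0:0,r1:Add1,r2:1,r3:1,r4:2,r5:Add2
cycle 12: CDB Add2=-1; issue ADD r2<-Add2 // r0:0,r1:Add1,r2:Add2,r3:1,r4:2,r5:-1
cycle 13: stall // r0:0,r1:Add1,r2:Add2,r3:1,r4:2,r5:-1
cycle 14: CDB Add1=-2; issue ADD r0<-Add1 // r0:Add1,r1:-2,r2:Add2,r3:1,r4:2,r5:-1
cycle 15: CDB Add2=2 // r0:Add1,r1:-2,r2:2,r3:1,r4:2,r5:-1
cycle 16: CDB Add1=2 // r0:2,r1:-2,r2:2,r3:1,r4:2,r5:-1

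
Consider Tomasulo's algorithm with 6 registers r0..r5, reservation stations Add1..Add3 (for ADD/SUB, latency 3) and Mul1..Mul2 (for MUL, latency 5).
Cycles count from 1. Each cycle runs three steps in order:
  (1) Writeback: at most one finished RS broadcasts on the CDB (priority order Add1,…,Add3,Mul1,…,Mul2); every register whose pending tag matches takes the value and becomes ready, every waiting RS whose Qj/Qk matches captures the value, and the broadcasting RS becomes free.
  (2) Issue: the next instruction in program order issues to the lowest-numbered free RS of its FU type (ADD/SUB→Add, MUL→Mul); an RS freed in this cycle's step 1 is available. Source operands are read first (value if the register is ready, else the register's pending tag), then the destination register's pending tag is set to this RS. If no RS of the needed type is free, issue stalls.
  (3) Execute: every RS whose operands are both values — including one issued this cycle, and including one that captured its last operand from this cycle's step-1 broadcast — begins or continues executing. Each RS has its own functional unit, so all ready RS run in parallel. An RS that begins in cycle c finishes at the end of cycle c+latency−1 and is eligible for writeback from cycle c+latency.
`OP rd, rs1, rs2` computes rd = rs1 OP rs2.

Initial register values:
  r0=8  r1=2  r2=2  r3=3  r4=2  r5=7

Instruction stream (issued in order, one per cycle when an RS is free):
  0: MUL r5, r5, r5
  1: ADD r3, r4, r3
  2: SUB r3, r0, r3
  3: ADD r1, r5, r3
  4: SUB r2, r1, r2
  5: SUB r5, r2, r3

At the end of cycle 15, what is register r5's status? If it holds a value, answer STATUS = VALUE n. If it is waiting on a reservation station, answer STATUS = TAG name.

STATUS = TAG Add2

cycle 1: issue MUL r5<-Mul1 // r0:8,r1:2,r2:2,r3:3,r4:2,r5:Mul1
cycle 2: issue ADD r3<-Add1 // r0:8,r1:2,r2:2,r3:Add1,r4:2,r5:Mul1
cycle 3: issue SUB r3<-Add2 // r0:8,r1:2,r2:2,r3:Add2,r4:2,r5:Mul1
cycle 4: issue ADD r1<-Add3 // r0:8,r1:Add3,r2:2,r3:Add2,r4:2,r5:Mul1
cycle 5: CDB Add1=5; issue SUB r2<-Add1 // r0:8,r1:Add3,r2:Add1,r3:Add2,r4:2,r5:Mul1
cycle 6: CDB Mul1=49; stall // r0:8,r1:Add3,r2:Add1,r3:Add2,r4:2,r5:49
cycle 7: stall // r0:8,r1:Add3,r2:Add1,r3:Add2,r4:2,r5:49
cycle 8: CDB Add2=3; issue SUB r5<-Add2 // r0:8,r1:Add3,r2:Add1,r3:3,r4:2,r5:Add2
cycle 9: - // r0:8,r1:Add3,r2:Add1,r3:3,r4:2,r5:Add2
cycle 10: - // r0:8,r1:Add3,r2:Add1,r3:3,r4:2,r5:Add2
cycle 11: CDB Add3=52 // r0:8,r1:52,r2:Add1,r3:3,r4:2,r5:Add2
cycle 12: - // r0:8,r1:52,r2:Add1,r3:3,r4:2,r5:Add2
cycle 13: - // r0:8,r1:52,r2:Add1,r3:3,r4:2,r5:Add2
cycle 14: CDB Add1=50 // r0:8,r1:52,r2:50,r3:3,r4:2,r5:Add2
cycle 15: - // r0:8,r1:52,r2:50,r3:3,r4:2,r5:Add2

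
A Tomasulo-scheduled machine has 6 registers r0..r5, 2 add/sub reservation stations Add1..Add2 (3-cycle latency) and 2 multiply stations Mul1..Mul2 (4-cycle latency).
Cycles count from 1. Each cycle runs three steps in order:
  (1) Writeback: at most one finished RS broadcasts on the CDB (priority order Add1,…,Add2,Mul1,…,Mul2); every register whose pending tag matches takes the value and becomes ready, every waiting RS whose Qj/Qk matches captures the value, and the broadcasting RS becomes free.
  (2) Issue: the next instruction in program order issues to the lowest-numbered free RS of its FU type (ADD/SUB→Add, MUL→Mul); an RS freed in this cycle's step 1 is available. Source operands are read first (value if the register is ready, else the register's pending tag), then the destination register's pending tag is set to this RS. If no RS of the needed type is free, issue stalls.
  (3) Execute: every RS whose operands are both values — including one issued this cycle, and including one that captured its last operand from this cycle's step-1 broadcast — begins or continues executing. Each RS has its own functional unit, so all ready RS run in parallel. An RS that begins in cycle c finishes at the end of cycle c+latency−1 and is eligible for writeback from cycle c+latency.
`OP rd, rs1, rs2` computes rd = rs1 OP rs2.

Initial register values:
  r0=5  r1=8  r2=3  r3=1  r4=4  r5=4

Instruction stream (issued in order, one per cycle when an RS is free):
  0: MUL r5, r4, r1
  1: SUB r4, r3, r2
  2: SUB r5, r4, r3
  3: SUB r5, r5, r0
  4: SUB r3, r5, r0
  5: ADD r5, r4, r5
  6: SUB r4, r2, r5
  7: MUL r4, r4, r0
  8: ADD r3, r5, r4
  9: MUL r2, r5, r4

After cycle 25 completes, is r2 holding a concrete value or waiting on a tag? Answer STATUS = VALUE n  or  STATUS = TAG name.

c1: issue MUL r5<-Mul1 | r0:5,r1:8,r2:3,r3:1,r4:4,r5:Mul1
c2: issue SUB r4<-Add1 | r0:5,r1:8,r2:3,r3:1,r4:Add1,r5:Mul1
c3: issue SUB r5<-Add2 | r0:5,r1:8,r2:3,r3:1,r4:Add1,r5:Add2
c4: stall | r0:5,r1:8,r2:3,r3:1,r4:Add1,r5:Add2
c5: CDB Add1=-2; issue SUB r5<-Add1 | r0:5,r1:8,r2:3,r3:1,r4:-2,r5:Add1
c6: CDB Mul1=32; stall | r0:5,r1:8,r2:3,r3:1,r4:-2,r5:Add1
c7: stall | r0:5,r1:8,r2:3,r3:1,r4:-2,r5:Add1
c8: CDB Add2=-3; issue SUB r3<-Add2 | r0:5,r1:8,r2:3,r3:Add2,r4:-2,r5:Add1
c9: stall | r0:5,r1:8,r2:3,r3:Add2,r4:-2,r5:Add1
c10: stall | r0:5,r1:8,r2:3,r3:Add2,r4:-2,r5:Add1
c11: CDB Add1=-8; issue ADD r5<-Add1 | r0:5,r1:8,r2:3,r3:Add2,r4:-2,r5:Add1
c12: stall | r0:5,r1:8,r2:3,r3:Add2,r4:-2,r5:Add1
c13: stall | r0:5,r1:8,r2:3,r3:Add2,r4:-2,r5:Add1
c14: CDB Add1=-10; issue SUB r4<-Add1 | r0:5,r1:8,r2:3,r3:Add2,r4:Add1,r5:-10
c15: CDB Add2=-13; issue MUL r4<-Mul1 | r0:5,r1:8,r2:3,r3:-13,r4:Mul1,r5:-10
c16: issue ADD r3<-Add2 | r0:5,r1:8,r2:3,r3:Add2,r4:Mul1,r5:-10
c17: CDB Add1=13; issue MUL r2<-Mul2 | r0:5,r1:8,r2:Mul2,r3:Add2,r4:Mul1,r5:-10
c18: - | r0:5,r1:8,r2:Mul2,r3:Add2,r4:Mul1,r5:-10
c19: - | r0:5,r1:8,r2:Mul2,r3:Add2,r4:Mul1,r5:-10
c20: - | r0:5,r1:8,r2:Mul2,r3:Add2,r4:Mul1,r5:-10
c21: CDB Mul1=65 | r0:5,r1:8,r2:Mul2,r3:Add2,r4:65,r5:-10
c22: - | r0:5,r1:8,r2:Mul2,r3:Add2,r4:65,r5:-10
c23: - | r0:5,r1:8,r2:Mul2,r3:Add2,r4:65,r5:-10
c24: CDB Add2=55 | r0:5,r1:8,r2:Mul2,r3:55,r4:65,r5:-10
c25: CDB Mul2=-650 | r0:5,r1:8,r2:-650,r3:55,r4:65,r5:-10

STATUS = VALUE -650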